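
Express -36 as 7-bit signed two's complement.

|-36| = 36 = 0100100 in 7 bits.
Invert the bits: 1011011. Add 1: 1011100.
Check: 1011100 reads as 92 − 128 = -36.

1011100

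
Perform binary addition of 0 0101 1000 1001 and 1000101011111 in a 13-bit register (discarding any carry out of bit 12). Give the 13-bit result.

1011011101000

  0010110001001
+ 1000101011111
= 1011011101000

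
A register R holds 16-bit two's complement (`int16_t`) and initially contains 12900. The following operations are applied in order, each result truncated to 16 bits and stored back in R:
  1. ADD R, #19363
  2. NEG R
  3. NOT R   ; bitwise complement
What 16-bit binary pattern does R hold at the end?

0111111000000110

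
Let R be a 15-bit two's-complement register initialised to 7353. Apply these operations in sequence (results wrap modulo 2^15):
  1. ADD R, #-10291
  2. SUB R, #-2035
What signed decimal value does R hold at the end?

-903

Start: R = 7353 = 001110010111001.
R = 7353 + (-10291) = -2938 = 111010010000110
R = -2938 − (-2035) = -903 = 111110001111001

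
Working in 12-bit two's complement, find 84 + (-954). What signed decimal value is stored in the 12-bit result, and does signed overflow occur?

-870; no overflow

84 → 000001010100
-954 → 110001000110
  000001010100
+ 110001000110
= 110010011010
Result 110010011010: MSB = 1 → 3226 − 4096 = -870.
Addends have opposite signs, so signed overflow cannot occur.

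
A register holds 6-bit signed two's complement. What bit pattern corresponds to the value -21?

|-21| = 21 = 010101 in 6 bits.
Invert the bits: 101010. Add 1: 101011.

101011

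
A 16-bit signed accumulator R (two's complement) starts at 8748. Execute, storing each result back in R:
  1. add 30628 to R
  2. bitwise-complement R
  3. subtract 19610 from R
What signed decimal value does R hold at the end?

Start: R = 8748 = 0010001000101100.
R = 8748 + 30628 = 39376; wraps to -26160 = 1001100111010000
R = NOT 1001100111010000 = 0110011000101111 = 26159
R = 26159 − 19610 = 6549 = 0001100110010101

6549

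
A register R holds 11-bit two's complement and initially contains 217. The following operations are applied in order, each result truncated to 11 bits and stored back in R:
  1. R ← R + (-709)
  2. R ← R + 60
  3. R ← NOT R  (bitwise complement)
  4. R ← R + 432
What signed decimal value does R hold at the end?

Start: R = 217 = 00011011001.
R = 217 + (-709) = -492 = 11000010100
R = -492 + 60 = -432 = 11001010000
R = NOT 11001010000 = 00110101111 = 431
R = 431 + 432 = 863 = 01101011111

863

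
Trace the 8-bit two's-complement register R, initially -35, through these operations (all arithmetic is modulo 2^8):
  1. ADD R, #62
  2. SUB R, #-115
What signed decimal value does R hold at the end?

Start: R = -35 = 11011101.
R = -35 + 62 = 27 = 00011011
R = 27 − (-115) = 142; wraps to -114 = 10001110

-114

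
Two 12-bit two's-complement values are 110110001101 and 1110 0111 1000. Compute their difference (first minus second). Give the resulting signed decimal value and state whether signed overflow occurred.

110110001101 = -627 (signed)
1110 0111 1000 → 111001111000 = -392 (signed)
Subtract via negate-and-add: invert 111001111000 + 1 = 000110001000 (i.e. 392).
  110110001101
+ 000110001000
= 111100010101
Result 111100010101: MSB = 1 → 3861 − 4096 = -235.
Addends (after negating the subtrahend) have opposite signs, so signed overflow cannot occur.

-235; no overflow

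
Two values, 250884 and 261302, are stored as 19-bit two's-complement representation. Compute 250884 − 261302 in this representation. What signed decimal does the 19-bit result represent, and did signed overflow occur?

-10418; no overflow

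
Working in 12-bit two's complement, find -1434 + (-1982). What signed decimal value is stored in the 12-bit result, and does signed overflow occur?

-1434 → 101001100110
-1982 → 100001000010
  101001100110
+ 100001000010
= 001010101000  (discard carry-out 1)
Result 001010101000: MSB = 0 → value 680.
Both addends are negative but the stored result is non-negative: signed overflow. The true value -1434 + (-1982) = -3416 lies outside [-2048, 2047].

680; overflow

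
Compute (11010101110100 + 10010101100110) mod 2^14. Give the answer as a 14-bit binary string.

01101011011010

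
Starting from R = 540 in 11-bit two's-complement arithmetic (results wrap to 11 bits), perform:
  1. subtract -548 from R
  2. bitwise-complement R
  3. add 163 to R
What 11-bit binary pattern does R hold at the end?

10001100010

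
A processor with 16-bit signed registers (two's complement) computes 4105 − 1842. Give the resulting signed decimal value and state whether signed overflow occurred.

4105 → 0001000000001001
1842 → 0000011100110010
Subtract via negate-and-add: invert 0000011100110010 + 1 = 1111100011001110 (i.e. -1842).
  0001000000001001
+ 1111100011001110
= 0000100011010111  (discard carry-out 1)
Result 0000100011010111: MSB = 0 → value 2263.
Addends (after negating the subtrahend) have opposite signs, so signed overflow cannot occur.

2263; no overflow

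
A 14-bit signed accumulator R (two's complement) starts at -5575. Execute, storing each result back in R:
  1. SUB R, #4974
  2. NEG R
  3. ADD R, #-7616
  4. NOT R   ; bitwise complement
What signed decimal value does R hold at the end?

Start: R = -5575 = 10101000111001.
R = -5575 − 4974 = -10549; wraps to 5835 = 01011011001011
R = −(5835) = -5835 = 10100100110101
R = -5835 + (-7616) = -13451; wraps to 2933 = 00101101110101
R = NOT 00101101110101 = 11010010001010 = -2934

-2934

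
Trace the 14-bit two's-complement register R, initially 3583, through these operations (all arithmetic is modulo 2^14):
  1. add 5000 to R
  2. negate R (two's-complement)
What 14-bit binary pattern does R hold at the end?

Start: R = 3583 = 00110111111111.
R = 3583 + 5000 = 8583; wraps to -7801 = 10000110000111
R = −(-7801) = 7801 = 01111001111001

01111001111001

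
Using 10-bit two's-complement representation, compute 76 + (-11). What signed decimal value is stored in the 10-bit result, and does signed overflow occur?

76 → 0001001100
-11 → 1111110101
  0001001100
+ 1111110101
= 0001000001  (discard carry-out 1)
Result 0001000001: MSB = 0 → value 65.
Addends have opposite signs, so signed overflow cannot occur.

65; no overflow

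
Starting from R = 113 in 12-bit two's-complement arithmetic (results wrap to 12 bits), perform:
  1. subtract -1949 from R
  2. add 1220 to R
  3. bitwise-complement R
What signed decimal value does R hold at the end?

Start: R = 113 = 000001110001.
R = 113 − (-1949) = 2062; wraps to -2034 = 100000001110
R = -2034 + 1220 = -814 = 110011010010
R = NOT 110011010010 = 001100101101 = 813

813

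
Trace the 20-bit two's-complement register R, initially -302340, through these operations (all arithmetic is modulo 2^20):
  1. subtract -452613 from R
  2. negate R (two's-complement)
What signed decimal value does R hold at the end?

Start: R = -302340 = 10110110001011111100.
R = -302340 − (-452613) = 150273 = 00100100101100000001
R = −(150273) = -150273 = 11011011010011111111

-150273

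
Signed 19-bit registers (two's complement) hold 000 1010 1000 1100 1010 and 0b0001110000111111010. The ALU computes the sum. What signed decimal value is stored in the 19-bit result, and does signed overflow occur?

000 1010 1000 1100 1010 → 0001010100011001010 = 43210 (signed)
0b0001110000111111010 → 0001110000111111010 = 57850 (signed)
  0001010100011001010
+ 0001110000111111010
= 0011000101011000100
Result 0011000101011000100: MSB = 0 → value 101060.
Both addends are non-negative and so is the stored result: no signed overflow.

101060; no overflow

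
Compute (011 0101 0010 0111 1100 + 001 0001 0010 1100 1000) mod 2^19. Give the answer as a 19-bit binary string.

1000110010101000100

  0110101001001111100
+ 0010001001011001000
= 1000110010101000100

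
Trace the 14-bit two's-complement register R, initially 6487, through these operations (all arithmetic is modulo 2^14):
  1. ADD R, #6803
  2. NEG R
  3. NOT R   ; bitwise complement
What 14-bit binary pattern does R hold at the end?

11001111101001

Start: R = 6487 = 01100101010111.
R = 6487 + 6803 = 13290; wraps to -3094 = 11001111101010
R = −(-3094) = 3094 = 00110000010110
R = NOT 00110000010110 = 11001111101001 = -3095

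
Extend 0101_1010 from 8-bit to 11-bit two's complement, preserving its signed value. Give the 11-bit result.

00001011010

MSB of 01011010 is 0; replicate it into the new high bits.
000|01011010 → 00001011010 (still 90).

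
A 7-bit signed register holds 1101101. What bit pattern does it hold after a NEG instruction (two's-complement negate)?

0010011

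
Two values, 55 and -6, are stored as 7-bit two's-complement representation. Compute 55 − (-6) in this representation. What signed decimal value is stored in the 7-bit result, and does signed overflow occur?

61; no overflow

55 → 0110111
-6 → 1111010
Subtract via negate-and-add: invert 1111010 + 1 = 0000110 (i.e. 6).
  0110111
+ 0000110
= 0111101
Result 0111101: MSB = 0 → value 61.
Both addends (after negating the subtrahend) are non-negative and so is the stored result: no signed overflow.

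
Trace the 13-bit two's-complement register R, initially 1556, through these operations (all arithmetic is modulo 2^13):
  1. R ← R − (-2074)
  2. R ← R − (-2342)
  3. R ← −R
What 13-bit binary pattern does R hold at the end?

Start: R = 1556 = 0011000010100.
R = 1556 − (-2074) = 3630 = 0111000101110
R = 3630 − (-2342) = 5972; wraps to -2220 = 1011101010100
R = −(-2220) = 2220 = 0100010101100

0100010101100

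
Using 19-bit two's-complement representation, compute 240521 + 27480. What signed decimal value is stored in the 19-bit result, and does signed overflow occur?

240521 → 0111010101110001001
27480 → 0000110101101011000
  0111010101110001001
+ 0000110101101011000
= 1000001011011100001
Result 1000001011011100001: MSB = 1 → 268001 − 524288 = -256287.
Both addends are non-negative but the stored result is negative: signed overflow. The true value 240521 + 27480 = 268001 lies outside [-262144, 262143].

-256287; overflow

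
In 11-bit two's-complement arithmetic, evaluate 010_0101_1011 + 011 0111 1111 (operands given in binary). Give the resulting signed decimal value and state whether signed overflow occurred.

010_0101_1011 → 01001011011 = 603 (signed)
011 0111 1111 → 01101111111 = 895 (signed)
  01001011011
+ 01101111111
= 10111011010
Result 10111011010: MSB = 1 → 1498 − 2048 = -550.
Both addends are non-negative but the stored result is negative: signed overflow. The true value 603 + 895 = 1498 lies outside [-1024, 1023].

-550; overflow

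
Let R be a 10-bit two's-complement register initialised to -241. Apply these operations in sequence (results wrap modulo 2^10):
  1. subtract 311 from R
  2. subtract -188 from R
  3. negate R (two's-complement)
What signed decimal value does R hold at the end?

364

Start: R = -241 = 1100001111.
R = -241 − 311 = -552; wraps to 472 = 0111011000
R = 472 − (-188) = 660; wraps to -364 = 1010010100
R = −(-364) = 364 = 0101101100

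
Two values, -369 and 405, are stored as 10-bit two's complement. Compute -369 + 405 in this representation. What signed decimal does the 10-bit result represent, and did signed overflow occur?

36; no overflow

-369 → 1010001111
405 → 0110010101
  1010001111
+ 0110010101
= 0000100100  (discard carry-out 1)
Result 0000100100: MSB = 0 → value 36.
Addends have opposite signs, so signed overflow cannot occur.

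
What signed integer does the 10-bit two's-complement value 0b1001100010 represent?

MSB is 1, so the value is negative.
Invert: 0110011101. Add 1: 0110011110 = 414. So the value is −414.

-414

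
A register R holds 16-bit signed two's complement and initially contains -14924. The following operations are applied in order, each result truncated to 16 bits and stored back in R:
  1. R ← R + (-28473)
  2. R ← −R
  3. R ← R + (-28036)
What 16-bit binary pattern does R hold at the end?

0011110000000001

Start: R = -14924 = 1100010110110100.
R = -14924 + (-28473) = -43397; wraps to 22139 = 0101011001111011
R = −(22139) = -22139 = 1010100110000101
R = -22139 + (-28036) = -50175; wraps to 15361 = 0011110000000001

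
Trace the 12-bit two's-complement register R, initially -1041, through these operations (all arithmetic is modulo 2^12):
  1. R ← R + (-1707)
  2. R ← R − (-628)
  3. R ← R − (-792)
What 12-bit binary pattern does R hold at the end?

Start: R = -1041 = 101111101111.
R = -1041 + (-1707) = -2748; wraps to 1348 = 010101000100
R = 1348 − (-628) = 1976 = 011110111000
R = 1976 − (-792) = 2768; wraps to -1328 = 101011010000

101011010000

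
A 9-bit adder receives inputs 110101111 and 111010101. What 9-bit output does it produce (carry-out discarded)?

  110101111
+ 111010101
= 110000100  (discard carry-out 1)

110000100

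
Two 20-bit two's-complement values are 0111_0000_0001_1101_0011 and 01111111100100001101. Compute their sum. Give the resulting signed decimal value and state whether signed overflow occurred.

-66848; overflow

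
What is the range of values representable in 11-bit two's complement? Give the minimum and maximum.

min = -1024, max = 1023

Minimum: −2^10 = -1024.
Maximum: 2^10 − 1 = 1023.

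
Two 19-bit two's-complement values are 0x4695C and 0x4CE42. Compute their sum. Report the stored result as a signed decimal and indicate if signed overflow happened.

79774; overflow

0x4695C = 1000110100101011100 = -235172 (signed)
0x4CE42 = 1001100111001000010 = -209342 (signed)
  1000110100101011100
+ 1001100111001000010
= 0010011011110011110  (discard carry-out 1)
Result 0010011011110011110: MSB = 0 → value 79774.
Both addends are negative but the stored result is non-negative: signed overflow. The true value -235172 + (-209342) = -444514 lies outside [-262144, 262143].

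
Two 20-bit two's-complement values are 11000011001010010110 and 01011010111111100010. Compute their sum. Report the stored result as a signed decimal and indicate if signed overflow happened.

123512; no overflow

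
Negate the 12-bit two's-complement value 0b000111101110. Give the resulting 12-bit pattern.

111000010010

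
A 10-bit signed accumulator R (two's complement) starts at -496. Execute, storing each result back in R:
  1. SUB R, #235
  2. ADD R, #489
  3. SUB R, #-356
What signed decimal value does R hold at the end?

114

Start: R = -496 = 1000010000.
R = -496 − 235 = -731; wraps to 293 = 0100100101
R = 293 + 489 = 782; wraps to -242 = 1100001110
R = -242 − (-356) = 114 = 0001110010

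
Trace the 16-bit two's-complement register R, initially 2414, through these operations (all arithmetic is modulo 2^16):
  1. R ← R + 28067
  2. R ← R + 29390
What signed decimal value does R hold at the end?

-5665

Start: R = 2414 = 0000100101101110.
R = 2414 + 28067 = 30481 = 0111011100010001
R = 30481 + 29390 = 59871; wraps to -5665 = 1110100111011111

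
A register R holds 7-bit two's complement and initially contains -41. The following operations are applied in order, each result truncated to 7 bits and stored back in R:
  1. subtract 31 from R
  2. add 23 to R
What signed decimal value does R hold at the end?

-49

Start: R = -41 = 1010111.
R = -41 − 31 = -72; wraps to 56 = 0111000
R = 56 + 23 = 79; wraps to -49 = 1001111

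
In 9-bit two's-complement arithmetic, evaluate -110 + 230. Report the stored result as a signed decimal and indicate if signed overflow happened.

-110 → 110010010
230 → 011100110
  110010010
+ 011100110
= 001111000  (discard carry-out 1)
Result 001111000: MSB = 0 → value 120.
Addends have opposite signs, so signed overflow cannot occur.

120; no overflow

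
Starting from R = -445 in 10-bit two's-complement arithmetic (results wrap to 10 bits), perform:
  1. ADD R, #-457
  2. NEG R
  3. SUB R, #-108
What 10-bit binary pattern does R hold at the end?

1111110010

Start: R = -445 = 1001000011.
R = -445 + (-457) = -902; wraps to 122 = 0001111010
R = −(122) = -122 = 1110000110
R = -122 − (-108) = -14 = 1111110010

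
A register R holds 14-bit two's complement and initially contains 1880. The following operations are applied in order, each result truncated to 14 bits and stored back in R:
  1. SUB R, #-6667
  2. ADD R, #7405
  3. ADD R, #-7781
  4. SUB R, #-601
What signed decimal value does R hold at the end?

-7612

Start: R = 1880 = 00011101011000.
R = 1880 − (-6667) = 8547; wraps to -7837 = 10000101100011
R = -7837 + 7405 = -432 = 11111001010000
R = -432 + (-7781) = -8213; wraps to 8171 = 01111111101011
R = 8171 − (-601) = 8772; wraps to -7612 = 10001001000100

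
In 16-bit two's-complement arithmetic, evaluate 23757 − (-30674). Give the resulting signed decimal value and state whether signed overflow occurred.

-11105; overflow

23757 → 0101110011001101
-30674 → 1000100000101110
Subtract via negate-and-add: invert 1000100000101110 + 1 = 0111011111010010 (i.e. 30674).
  0101110011001101
+ 0111011111010010
= 1101010010011111
Result 1101010010011111: MSB = 1 → 54431 − 65536 = -11105.
Both addends (after negating the subtrahend) are non-negative but the stored result is negative: signed overflow. The true value 23757 − (-30674) = 54431 lies outside [-32768, 32767].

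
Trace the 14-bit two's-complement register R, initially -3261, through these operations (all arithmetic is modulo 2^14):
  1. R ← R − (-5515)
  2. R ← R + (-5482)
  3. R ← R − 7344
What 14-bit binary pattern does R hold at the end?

Start: R = -3261 = 11001101000011.
R = -3261 − (-5515) = 2254 = 00100011001110
R = 2254 + (-5482) = -3228 = 11001101100100
R = -3228 − 7344 = -10572; wraps to 5812 = 01011010110100

01011010110100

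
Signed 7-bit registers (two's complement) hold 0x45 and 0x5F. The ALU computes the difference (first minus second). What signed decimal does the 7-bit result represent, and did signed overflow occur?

0x45 = 1000101 = -59 (signed)
0x5F = 1011111 = -33 (signed)
Subtract via negate-and-add: invert 1011111 + 1 = 0100001 (i.e. 33).
  1000101
+ 0100001
= 1100110
Result 1100110: MSB = 1 → 102 − 128 = -26.
Addends (after negating the subtrahend) have opposite signs, so signed overflow cannot occur.

-26; no overflow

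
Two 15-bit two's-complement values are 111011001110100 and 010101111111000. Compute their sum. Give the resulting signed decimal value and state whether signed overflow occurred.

8812; no overflow

111011001110100 = -2444 (signed)
010101111111000 = 11256 (signed)
  111011001110100
+ 010101111111000
= 010001001101100  (discard carry-out 1)
Result 010001001101100: MSB = 0 → value 8812.
Addends have opposite signs, so signed overflow cannot occur.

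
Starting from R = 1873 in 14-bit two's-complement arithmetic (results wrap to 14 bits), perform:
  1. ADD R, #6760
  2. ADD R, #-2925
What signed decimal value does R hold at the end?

Start: R = 1873 = 00011101010001.
R = 1873 + 6760 = 8633; wraps to -7751 = 10000110111001
R = -7751 + (-2925) = -10676; wraps to 5708 = 01011001001100

5708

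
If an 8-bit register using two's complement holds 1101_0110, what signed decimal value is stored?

MSB is 1, so the value is negative.
Invert: 00101001. Add 1: 00101010 = 42. So the value is −42.

-42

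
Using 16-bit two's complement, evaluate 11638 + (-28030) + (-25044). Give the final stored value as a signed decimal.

11638 + (-28030) = -16392 (1011111111111000)
-16392 + (-25044) = -41436 → wraps to 24100 (0101111000100100)

24100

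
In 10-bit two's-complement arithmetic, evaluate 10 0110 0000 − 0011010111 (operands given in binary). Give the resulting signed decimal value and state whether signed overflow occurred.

393; overflow

10 0110 0000 → 1001100000 = -416 (signed)
0011010111 = 215 (signed)
Subtract via negate-and-add: invert 0011010111 + 1 = 1100101001 (i.e. -215).
  1001100000
+ 1100101001
= 0110001001  (discard carry-out 1)
Result 0110001001: MSB = 0 → value 393.
Both addends (after negating the subtrahend) are negative but the stored result is non-negative: signed overflow. The true value -416 − 215 = -631 lies outside [-512, 511].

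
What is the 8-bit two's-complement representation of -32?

|-32| = 32 = 00100000 in 8 bits.
Invert the bits: 11011111. Add 1: 11100000.
Check: 11100000 reads as 224 − 256 = -32.

11100000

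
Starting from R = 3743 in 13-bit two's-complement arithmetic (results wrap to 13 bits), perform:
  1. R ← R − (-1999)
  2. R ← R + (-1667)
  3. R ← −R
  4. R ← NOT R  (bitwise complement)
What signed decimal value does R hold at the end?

4074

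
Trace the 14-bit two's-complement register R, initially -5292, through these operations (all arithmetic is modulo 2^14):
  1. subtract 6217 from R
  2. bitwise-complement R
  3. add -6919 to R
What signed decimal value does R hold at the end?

Start: R = -5292 = 10101101010100.
R = -5292 − 6217 = -11509; wraps to 4875 = 01001100001011
R = NOT 01001100001011 = 10110011110100 = -4876
R = -4876 + (-6919) = -11795; wraps to 4589 = 01000111101101

4589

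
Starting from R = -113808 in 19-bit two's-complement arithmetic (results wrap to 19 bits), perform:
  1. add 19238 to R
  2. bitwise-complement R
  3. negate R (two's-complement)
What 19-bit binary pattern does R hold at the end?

1101000111010010111

Start: R = -113808 = 1100100001101110000.
R = -113808 + 19238 = -94570 = 1101000111010010110
R = NOT 1101000111010010110 = 0010111000101101001 = 94569
R = −(94569) = -94569 = 1101000111010010111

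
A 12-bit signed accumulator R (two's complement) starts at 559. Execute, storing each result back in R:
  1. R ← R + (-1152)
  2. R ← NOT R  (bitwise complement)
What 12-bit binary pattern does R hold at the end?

001001010000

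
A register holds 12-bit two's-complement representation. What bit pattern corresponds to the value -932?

|-932| = 932 = 001110100100 in 12 bits.
Invert the bits: 110001011011. Add 1: 110001011100.

110001011100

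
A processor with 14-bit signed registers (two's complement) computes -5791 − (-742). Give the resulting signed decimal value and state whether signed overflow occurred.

-5049; no overflow

-5791 → 10100101100001
-742 → 11110100011010
Subtract via negate-and-add: invert 11110100011010 + 1 = 00001011100110 (i.e. 742).
  10100101100001
+ 00001011100110
= 10110001000111
Result 10110001000111: MSB = 1 → 11335 − 16384 = -5049.
Addends (after negating the subtrahend) have opposite signs, so signed overflow cannot occur.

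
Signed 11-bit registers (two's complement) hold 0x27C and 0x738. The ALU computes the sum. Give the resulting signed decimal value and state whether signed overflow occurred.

436; no overflow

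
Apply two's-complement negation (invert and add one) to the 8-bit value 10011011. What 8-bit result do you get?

01100101

Invert: 01100100. Add 1: 01100101.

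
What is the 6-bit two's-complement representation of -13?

|-13| = 13 = 001101 in 6 bits.
Invert the bits: 110010. Add 1: 110011.

110011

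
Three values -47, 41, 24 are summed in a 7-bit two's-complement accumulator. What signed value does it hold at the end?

18

-47 + 41 = -6 (1111010)
-6 + 24 = 18 (0010010)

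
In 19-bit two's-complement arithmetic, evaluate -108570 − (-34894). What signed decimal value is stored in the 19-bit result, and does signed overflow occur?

-73676; no overflow

-108570 → 1100101011111100110
-34894 → 1110111011110110010
Subtract via negate-and-add: invert 1110111011110110010 + 1 = 0001000100001001110 (i.e. 34894).
  1100101011111100110
+ 0001000100001001110
= 1101110000000110100
Result 1101110000000110100: MSB = 1 → 450612 − 524288 = -73676.
Addends (after negating the subtrahend) have opposite signs, so signed overflow cannot occur.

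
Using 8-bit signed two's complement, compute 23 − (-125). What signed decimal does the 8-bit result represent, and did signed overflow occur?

-108; overflow

23 → 00010111
-125 → 10000011
Subtract via negate-and-add: invert 10000011 + 1 = 01111101 (i.e. 125).
  00010111
+ 01111101
= 10010100
Result 10010100: MSB = 1 → 148 − 256 = -108.
Both addends (after negating the subtrahend) are non-negative but the stored result is negative: signed overflow. The true value 23 − (-125) = 148 lies outside [-128, 127].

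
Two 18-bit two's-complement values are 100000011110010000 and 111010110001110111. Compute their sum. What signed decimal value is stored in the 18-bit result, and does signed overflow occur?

111623; overflow

100000011110010000 = -129136 (signed)
111010110001110111 = -21385 (signed)
  100000011110010000
+ 111010110001110111
= 011011010000000111  (discard carry-out 1)
Result 011011010000000111: MSB = 0 → value 111623.
Both addends are negative but the stored result is non-negative: signed overflow. The true value -129136 + (-21385) = -150521 lies outside [-131072, 131071].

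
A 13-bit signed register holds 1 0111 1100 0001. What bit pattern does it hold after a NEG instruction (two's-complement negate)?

Invert: 0100000111110. Add 1: 0100000111111.
Check: 1011111000001 = -2111, 0100000111111 = 2111.

0100000111111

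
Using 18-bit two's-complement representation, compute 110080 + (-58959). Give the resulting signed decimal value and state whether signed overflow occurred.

51121; no overflow

110080 → 011010111000000000
-58959 → 110001100110110001
  011010111000000000
+ 110001100110110001
= 001100011110110001  (discard carry-out 1)
Result 001100011110110001: MSB = 0 → value 51121.
Addends have opposite signs, so signed overflow cannot occur.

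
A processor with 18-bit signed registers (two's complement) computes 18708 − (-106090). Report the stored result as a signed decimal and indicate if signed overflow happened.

124798; no overflow

18708 → 000100100100010100
-106090 → 100110000110010110
Subtract via negate-and-add: invert 100110000110010110 + 1 = 011001111001101010 (i.e. 106090).
  000100100100010100
+ 011001111001101010
= 011110011101111110
Result 011110011101111110: MSB = 0 → value 124798.
Both addends (after negating the subtrahend) are non-negative and so is the stored result: no signed overflow.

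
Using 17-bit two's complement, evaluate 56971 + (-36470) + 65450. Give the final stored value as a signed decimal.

56971 + (-36470) = 20501 (00101000000010101)
20501 + 65450 = 85951 → wraps to -45121 (10100111110111111)

-45121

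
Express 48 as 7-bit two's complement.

0110000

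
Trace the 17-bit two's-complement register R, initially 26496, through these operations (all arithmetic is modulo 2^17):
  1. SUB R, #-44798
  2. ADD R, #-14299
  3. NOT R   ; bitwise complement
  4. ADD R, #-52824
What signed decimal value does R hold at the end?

Start: R = 26496 = 00110011110000000.
R = 26496 − (-44798) = 71294; wraps to -59778 = 10001011001111110
R = -59778 + (-14299) = -74077; wraps to 56995 = 01101111010100011
R = NOT 01101111010100011 = 10010000101011100 = -56996
R = -56996 + (-52824) = -109820; wraps to 21252 = 00101001100000100

21252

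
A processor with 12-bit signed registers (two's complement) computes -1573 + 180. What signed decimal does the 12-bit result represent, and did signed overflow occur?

-1573 → 100111011011
180 → 000010110100
  100111011011
+ 000010110100
= 101010001111
Result 101010001111: MSB = 1 → 2703 − 4096 = -1393.
Addends have opposite signs, so signed overflow cannot occur.

-1393; no overflow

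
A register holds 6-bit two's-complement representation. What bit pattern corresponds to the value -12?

110100

|-12| = 12 = 001100 in 6 bits.
Invert the bits: 110011. Add 1: 110100.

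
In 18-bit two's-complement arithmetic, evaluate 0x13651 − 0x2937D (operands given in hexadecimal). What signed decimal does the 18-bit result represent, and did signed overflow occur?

-89388; overflow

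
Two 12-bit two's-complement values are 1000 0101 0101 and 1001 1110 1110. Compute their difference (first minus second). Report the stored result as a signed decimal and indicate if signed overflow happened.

-409; no overflow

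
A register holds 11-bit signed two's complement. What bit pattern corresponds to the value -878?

10010010010

|-878| = 878 = 01101101110 in 11 bits.
Invert the bits: 10010010001. Add 1: 10010010010.
Check: 10010010010 reads as 1170 − 2048 = -878.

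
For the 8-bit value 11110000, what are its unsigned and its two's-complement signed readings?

unsigned = 240, signed = -16

Unsigned: 11110000 = 240.
Signed: MSB=1 → 240 − 256 = -16.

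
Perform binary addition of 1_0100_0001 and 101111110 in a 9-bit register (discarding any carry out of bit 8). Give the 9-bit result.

010111111

  101000001
+ 101111110
= 010111111  (discard carry-out 1)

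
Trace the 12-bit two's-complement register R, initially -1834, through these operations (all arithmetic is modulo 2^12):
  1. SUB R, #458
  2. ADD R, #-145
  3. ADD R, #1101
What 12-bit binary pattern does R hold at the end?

Start: R = -1834 = 100011010110.
R = -1834 − 458 = -2292; wraps to 1804 = 011100001100
R = 1804 + (-145) = 1659 = 011001111011
R = 1659 + 1101 = 2760; wraps to -1336 = 101011001000

101011001000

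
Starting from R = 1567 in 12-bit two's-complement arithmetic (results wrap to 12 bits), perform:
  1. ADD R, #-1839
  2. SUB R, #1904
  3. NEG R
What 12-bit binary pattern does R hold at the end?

100010000000

Start: R = 1567 = 011000011111.
R = 1567 + (-1839) = -272 = 111011110000
R = -272 − 1904 = -2176; wraps to 1920 = 011110000000
R = −(1920) = -1920 = 100010000000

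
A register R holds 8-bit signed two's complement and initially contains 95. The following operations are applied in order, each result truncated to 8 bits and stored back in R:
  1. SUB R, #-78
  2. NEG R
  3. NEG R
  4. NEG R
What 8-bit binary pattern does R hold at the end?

01010011

Start: R = 95 = 01011111.
R = 95 − (-78) = 173; wraps to -83 = 10101101
R = −(-83) = 83 = 01010011
R = −(83) = -83 = 10101101
R = −(-83) = 83 = 01010011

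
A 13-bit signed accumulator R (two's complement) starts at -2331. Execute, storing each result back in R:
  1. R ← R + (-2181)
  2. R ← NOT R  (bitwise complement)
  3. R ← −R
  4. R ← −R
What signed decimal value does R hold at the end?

Start: R = -2331 = 1011011100101.
R = -2331 + (-2181) = -4512; wraps to 3680 = 0111001100000
R = NOT 0111001100000 = 1000110011111 = -3681
R = −(-3681) = 3681 = 0111001100001
R = −(3681) = -3681 = 1000110011111

-3681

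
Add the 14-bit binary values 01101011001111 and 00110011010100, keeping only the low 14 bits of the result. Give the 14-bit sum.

10011110100011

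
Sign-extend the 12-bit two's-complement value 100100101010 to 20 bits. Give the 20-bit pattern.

11111111100100101010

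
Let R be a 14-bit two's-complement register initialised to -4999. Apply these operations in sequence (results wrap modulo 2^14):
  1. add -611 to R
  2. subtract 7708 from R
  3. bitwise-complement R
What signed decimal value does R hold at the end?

-3067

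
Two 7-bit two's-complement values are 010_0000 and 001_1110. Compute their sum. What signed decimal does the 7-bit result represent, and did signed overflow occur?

010_0000 → 0100000 = 32 (signed)
001_1110 → 0011110 = 30 (signed)
  0100000
+ 0011110
= 0111110
Result 0111110: MSB = 0 → value 62.
Both addends are non-negative and so is the stored result: no signed overflow.

62; no overflow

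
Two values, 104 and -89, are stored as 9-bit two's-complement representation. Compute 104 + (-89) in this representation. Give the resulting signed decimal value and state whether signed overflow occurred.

15; no overflow

104 → 001101000
-89 → 110100111
  001101000
+ 110100111
= 000001111  (discard carry-out 1)
Result 000001111: MSB = 0 → value 15.
Addends have opposite signs, so signed overflow cannot occur.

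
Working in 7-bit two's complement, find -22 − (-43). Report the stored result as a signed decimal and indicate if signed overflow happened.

-22 → 1101010
-43 → 1010101
Subtract via negate-and-add: invert 1010101 + 1 = 0101011 (i.e. 43).
  1101010
+ 0101011
= 0010101  (discard carry-out 1)
Result 0010101: MSB = 0 → value 21.
Addends (after negating the subtrahend) have opposite signs, so signed overflow cannot occur.

21; no overflow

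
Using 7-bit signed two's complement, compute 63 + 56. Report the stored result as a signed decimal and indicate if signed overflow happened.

63 → 0111111
56 → 0111000
  0111111
+ 0111000
= 1110111
Result 1110111: MSB = 1 → 119 − 128 = -9.
Both addends are non-negative but the stored result is negative: signed overflow. The true value 63 + 56 = 119 lies outside [-64, 63].

-9; overflow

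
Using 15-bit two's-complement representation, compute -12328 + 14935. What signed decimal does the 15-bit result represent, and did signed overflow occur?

2607; no overflow

-12328 → 100111111011000
14935 → 011101001010111
  100111111011000
+ 011101001010111
= 000101000101111  (discard carry-out 1)
Result 000101000101111: MSB = 0 → value 2607.
Addends have opposite signs, so signed overflow cannot occur.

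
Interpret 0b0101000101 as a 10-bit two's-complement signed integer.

325

MSB is 0, so the value is non-negative: 0101000101 = 325.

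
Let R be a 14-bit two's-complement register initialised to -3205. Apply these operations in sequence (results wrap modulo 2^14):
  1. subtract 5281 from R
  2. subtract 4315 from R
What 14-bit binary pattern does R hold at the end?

Start: R = -3205 = 11001101111011.
R = -3205 − 5281 = -8486; wraps to 7898 = 01111011011010
R = 7898 − 4315 = 3583 = 00110111111111

00110111111111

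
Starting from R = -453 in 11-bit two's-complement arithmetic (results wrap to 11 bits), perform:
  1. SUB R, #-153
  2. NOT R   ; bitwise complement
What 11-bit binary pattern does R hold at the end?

00100101011

Start: R = -453 = 11000111011.
R = -453 − (-153) = -300 = 11011010100
R = NOT 11011010100 = 00100101011 = 299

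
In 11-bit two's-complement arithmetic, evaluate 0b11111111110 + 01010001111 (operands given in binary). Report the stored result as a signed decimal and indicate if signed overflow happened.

653; no overflow

0b11111111110 → 11111111110 = -2 (signed)
01010001111 = 655 (signed)
  11111111110
+ 01010001111
= 01010001101  (discard carry-out 1)
Result 01010001101: MSB = 0 → value 653.
Addends have opposite signs, so signed overflow cannot occur.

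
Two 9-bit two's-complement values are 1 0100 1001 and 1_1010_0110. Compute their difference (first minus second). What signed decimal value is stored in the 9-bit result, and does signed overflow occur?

1 0100 1001 → 101001001 = -183 (signed)
1_1010_0110 → 110100110 = -90 (signed)
Subtract via negate-and-add: invert 110100110 + 1 = 001011010 (i.e. 90).
  101001001
+ 001011010
= 110100011
Result 110100011: MSB = 1 → 419 − 512 = -93.
Addends (after negating the subtrahend) have opposite signs, so signed overflow cannot occur.

-93; no overflow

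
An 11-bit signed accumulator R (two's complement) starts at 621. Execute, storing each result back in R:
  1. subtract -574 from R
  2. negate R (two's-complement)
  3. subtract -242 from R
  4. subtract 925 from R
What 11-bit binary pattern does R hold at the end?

Start: R = 621 = 01001101101.
R = 621 − (-574) = 1195; wraps to -853 = 10010101011
R = −(-853) = 853 = 01101010101
R = 853 − (-242) = 1095; wraps to -953 = 10001000111
R = -953 − 925 = -1878; wraps to 170 = 00010101010

00010101010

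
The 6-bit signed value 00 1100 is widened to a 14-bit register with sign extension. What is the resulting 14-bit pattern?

00000000001100

MSB of 001100 is 0; replicate it into the new high bits.
00000000|001100 → 00000000001100 (still 12).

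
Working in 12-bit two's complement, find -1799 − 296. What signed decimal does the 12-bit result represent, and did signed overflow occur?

-1799 → 100011111001
296 → 000100101000
Subtract via negate-and-add: invert 000100101000 + 1 = 111011011000 (i.e. -296).
  100011111001
+ 111011011000
= 011111010001  (discard carry-out 1)
Result 011111010001: MSB = 0 → value 2001.
Both addends (after negating the subtrahend) are negative but the stored result is non-negative: signed overflow. The true value -1799 − 296 = -2095 lies outside [-2048, 2047].

2001; overflow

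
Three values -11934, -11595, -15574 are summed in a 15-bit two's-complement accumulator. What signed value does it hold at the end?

-6335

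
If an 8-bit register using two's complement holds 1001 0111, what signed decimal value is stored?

MSB is 1, so the value is negative.
Invert: 01101000. Add 1: 01101001 = 105. So the value is −105.

-105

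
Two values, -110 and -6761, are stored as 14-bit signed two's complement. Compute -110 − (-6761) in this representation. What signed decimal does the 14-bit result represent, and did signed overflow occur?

-110 → 11111110010010
-6761 → 10010110010111
Subtract via negate-and-add: invert 10010110010111 + 1 = 01101001101001 (i.e. 6761).
  11111110010010
+ 01101001101001
= 01100111111011  (discard carry-out 1)
Result 01100111111011: MSB = 0 → value 6651.
Addends (after negating the subtrahend) have opposite signs, so signed overflow cannot occur.

6651; no overflow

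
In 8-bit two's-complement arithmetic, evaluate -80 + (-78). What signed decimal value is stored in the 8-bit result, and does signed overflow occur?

98; overflow

-80 → 10110000
-78 → 10110010
  10110000
+ 10110010
= 01100010  (discard carry-out 1)
Result 01100010: MSB = 0 → value 98.
Both addends are negative but the stored result is non-negative: signed overflow. The true value -80 + (-78) = -158 lies outside [-128, 127].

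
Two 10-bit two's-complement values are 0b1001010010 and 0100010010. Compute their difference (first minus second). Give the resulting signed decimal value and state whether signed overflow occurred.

0b1001010010 → 1001010010 = -430 (signed)
0100010010 = 274 (signed)
Subtract via negate-and-add: invert 0100010010 + 1 = 1011101110 (i.e. -274).
  1001010010
+ 1011101110
= 0101000000  (discard carry-out 1)
Result 0101000000: MSB = 0 → value 320.
Both addends (after negating the subtrahend) are negative but the stored result is non-negative: signed overflow. The true value -430 − 274 = -704 lies outside [-512, 511].

320; overflow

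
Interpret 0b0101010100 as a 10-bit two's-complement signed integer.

MSB is 0, so the value is non-negative: 0101010100 = 340.

340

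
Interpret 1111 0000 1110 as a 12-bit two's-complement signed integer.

MSB is 1, so the value is negative.
Unsigned reading: 3854. Subtract 2^12 = 4096: 3854 − 4096 = -242.

-242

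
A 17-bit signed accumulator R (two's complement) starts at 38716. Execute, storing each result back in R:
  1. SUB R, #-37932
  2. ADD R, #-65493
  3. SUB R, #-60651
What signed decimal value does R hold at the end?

-59266

Start: R = 38716 = 01001011100111100.
R = 38716 − (-37932) = 76648; wraps to -54424 = 10010101101101000
R = -54424 + (-65493) = -119917; wraps to 11155 = 00010101110010011
R = 11155 − (-60651) = 71806; wraps to -59266 = 10001100001111110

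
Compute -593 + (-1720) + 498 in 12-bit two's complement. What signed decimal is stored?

-1815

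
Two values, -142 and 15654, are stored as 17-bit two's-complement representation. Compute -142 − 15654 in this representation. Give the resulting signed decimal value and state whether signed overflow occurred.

-15796; no overflow

-142 → 11111111101110010
15654 → 00011110100100110
Subtract via negate-and-add: invert 00011110100100110 + 1 = 11100001011011010 (i.e. -15654).
  11111111101110010
+ 11100001011011010
= 11100001001001100  (discard carry-out 1)
Result 11100001001001100: MSB = 1 → 115276 − 131072 = -15796.
Both addends (after negating the subtrahend) are negative and so is the stored result: no signed overflow.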